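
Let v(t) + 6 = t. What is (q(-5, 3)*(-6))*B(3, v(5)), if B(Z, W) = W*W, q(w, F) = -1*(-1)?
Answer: -6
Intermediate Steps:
q(w, F) = 1
v(t) = -6 + t
B(Z, W) = W²
(q(-5, 3)*(-6))*B(3, v(5)) = (1*(-6))*(-6 + 5)² = -6*(-1)² = -6*1 = -6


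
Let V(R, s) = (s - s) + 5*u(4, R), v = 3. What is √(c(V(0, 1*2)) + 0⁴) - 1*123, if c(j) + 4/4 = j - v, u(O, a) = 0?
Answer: -123 + 2*I ≈ -123.0 + 2.0*I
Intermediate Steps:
V(R, s) = 0 (V(R, s) = (s - s) + 5*0 = 0 + 0 = 0)
c(j) = -4 + j (c(j) = -1 + (j - 1*3) = -1 + (j - 3) = -1 + (-3 + j) = -4 + j)
√(c(V(0, 1*2)) + 0⁴) - 1*123 = √((-4 + 0) + 0⁴) - 1*123 = √(-4 + 0) - 123 = √(-4) - 123 = 2*I - 123 = -123 + 2*I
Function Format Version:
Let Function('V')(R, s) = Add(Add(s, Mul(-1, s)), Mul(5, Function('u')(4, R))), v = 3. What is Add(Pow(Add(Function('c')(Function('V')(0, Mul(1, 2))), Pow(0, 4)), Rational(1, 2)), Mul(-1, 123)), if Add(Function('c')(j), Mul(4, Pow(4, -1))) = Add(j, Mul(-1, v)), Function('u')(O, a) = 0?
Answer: Add(-123, Mul(2, I)) ≈ Add(-123.00, Mul(2.0000, I))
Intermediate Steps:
Function('V')(R, s) = 0 (Function('V')(R, s) = Add(Add(s, Mul(-1, s)), Mul(5, 0)) = Add(0, 0) = 0)
Function('c')(j) = Add(-4, j) (Function('c')(j) = Add(-1, Add(j, Mul(-1, 3))) = Add(-1, Add(j, -3)) = Add(-1, Add(-3, j)) = Add(-4, j))
Add(Pow(Add(Function('c')(Function('V')(0, Mul(1, 2))), Pow(0, 4)), Rational(1, 2)), Mul(-1, 123)) = Add(Pow(Add(Add(-4, 0), Pow(0, 4)), Rational(1, 2)), Mul(-1, 123)) = Add(Pow(Add(-4, 0), Rational(1, 2)), -123) = Add(Pow(-4, Rational(1, 2)), -123) = Add(Mul(2, I), -123) = Add(-123, Mul(2, I))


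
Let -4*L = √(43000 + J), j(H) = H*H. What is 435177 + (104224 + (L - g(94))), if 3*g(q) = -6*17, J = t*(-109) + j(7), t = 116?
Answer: 539435 - √30405/4 ≈ 5.3939e+5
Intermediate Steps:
j(H) = H²
J = -12595 (J = 116*(-109) + 7² = -12644 + 49 = -12595)
L = -√30405/4 (L = -√(43000 - 12595)/4 = -√30405/4 ≈ -43.593)
g(q) = -34 (g(q) = (-6*17)/3 = (⅓)*(-102) = -34)
435177 + (104224 + (L - g(94))) = 435177 + (104224 + (-√30405/4 - 1*(-34))) = 435177 + (104224 + (-√30405/4 + 34)) = 435177 + (104224 + (34 - √30405/4)) = 435177 + (104258 - √30405/4) = 539435 - √30405/4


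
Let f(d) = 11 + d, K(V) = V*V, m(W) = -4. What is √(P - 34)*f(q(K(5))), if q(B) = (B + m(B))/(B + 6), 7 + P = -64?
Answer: 362*I*√105/31 ≈ 119.66*I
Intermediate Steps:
P = -71 (P = -7 - 64 = -71)
K(V) = V²
q(B) = (-4 + B)/(6 + B) (q(B) = (B - 4)/(B + 6) = (-4 + B)/(6 + B))
√(P - 34)*f(q(K(5))) = √(-71 - 34)*(11 + (-4 + 5²)/(6 + 5²)) = √(-105)*(11 + (-4 + 25)/(6 + 25)) = (I*√105)*(11 + 21/31) = (I*√105)*(362/31) = 362*I*√105/31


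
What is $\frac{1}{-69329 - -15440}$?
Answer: $- \frac{1}{53889} \approx -1.8557 \cdot 10^{-5}$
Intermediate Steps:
$\frac{1}{-69329 - -15440} = \frac{1}{-69329 + 15440} = \frac{1}{-53889} = - \frac{1}{53889}$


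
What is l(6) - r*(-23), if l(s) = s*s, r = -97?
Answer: -2195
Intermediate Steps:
l(s) = s²
l(6) - r*(-23) = 6² - (-97)*(-23) = 36 - 1*2231 = 36 - 2231 = -2195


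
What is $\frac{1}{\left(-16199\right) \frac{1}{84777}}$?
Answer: $- \frac{84777}{16199} \approx -5.2335$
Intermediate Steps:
$\frac{1}{\left(-16199\right) \frac{1}{84777}} = \frac{1}{- \frac{16199}{84777}} = - \frac{84777}{16199}$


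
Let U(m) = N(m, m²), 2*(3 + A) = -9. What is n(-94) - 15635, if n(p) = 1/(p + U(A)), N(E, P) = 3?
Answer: -1422786/91 ≈ -15635.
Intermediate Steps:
A = -15/2 (A = -3 + (½)*(-9) = -3 - 9/2 = -15/2 ≈ -7.5000)
U(m) = 3
n(p) = 1/(3 + p) (n(p) = 1/(p + 3) = 1/(3 + p))
n(-94) - 15635 = 1/(3 - 94) - 15635 = 1/(-91) - 15635 = -1/91 - 15635 = -1422786/91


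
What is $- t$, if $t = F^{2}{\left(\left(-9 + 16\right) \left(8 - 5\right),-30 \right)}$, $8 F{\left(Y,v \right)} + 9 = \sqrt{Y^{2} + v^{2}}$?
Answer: $- \frac{711}{32} + \frac{27 \sqrt{149}}{32} \approx -11.919$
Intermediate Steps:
$F{\left(Y,v \right)} = - \frac{9}{8} + \frac{\sqrt{Y^{2} + v^{2}}}{8}$
$t = \left(- \frac{9}{8} + \frac{3 \sqrt{149}}{8}\right)^{2}$ ($t = \left(- \frac{9}{8} + \frac{\sqrt{\left(\left(-9 + 16\right) \left(8 - 5\right)\right)^{2} + \left(-30\right)^{2}}}{8}\right)^{2} = \left(- \frac{9}{8} + \frac{\sqrt{\left(7 \cdot 3\right)^{2} + 900}}{8}\right)^{2} = \left(- \frac{9}{8} + \frac{\sqrt{21^{2} + 900}}{8}\right)^{2} = \left(- \frac{9}{8} + \frac{\sqrt{441 + 900}}{8}\right)^{2} = \left(- \frac{9}{8} + \frac{\sqrt{1341}}{8}\right)^{2} = \left(- \frac{9}{8} + \frac{3 \sqrt{149}}{8}\right)^{2} \approx 11.919$)
$- t = - (\frac{711}{32} - \frac{27 \sqrt{149}}{32}) = - \frac{711}{32} + \frac{27 \sqrt{149}}{32}$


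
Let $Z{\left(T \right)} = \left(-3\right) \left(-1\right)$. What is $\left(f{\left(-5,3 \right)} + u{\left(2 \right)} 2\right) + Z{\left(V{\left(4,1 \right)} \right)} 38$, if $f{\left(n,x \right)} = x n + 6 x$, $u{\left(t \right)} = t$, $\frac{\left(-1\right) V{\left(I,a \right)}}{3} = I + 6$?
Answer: $121$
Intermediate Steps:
$V{\left(I,a \right)} = -18 - 3 I$ ($V{\left(I,a \right)} = - 3 \left(I + 6\right) = - 3 \left(6 + I\right) = -18 - 3 I$)
$f{\left(n,x \right)} = 6 x + n x$ ($f{\left(n,x \right)} = n x + 6 x = 6 x + n x$)
$Z{\left(T \right)} = 3$
$\left(f{\left(-5,3 \right)} + u{\left(2 \right)} 2\right) + Z{\left(V{\left(4,1 \right)} \right)} 38 = \left(3 \left(6 - 5\right) + 2 \cdot 2\right) + 3 \cdot 38 = \left(3 \cdot 1 + 4\right) + 114 = \left(3 + 4\right) + 114 = 7 + 114 = 121$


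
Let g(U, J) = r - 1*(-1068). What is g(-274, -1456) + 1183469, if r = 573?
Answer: 1185110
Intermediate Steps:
g(U, J) = 1641 (g(U, J) = 573 - 1*(-1068) = 573 + 1068 = 1641)
g(-274, -1456) + 1183469 = 1641 + 1183469 = 1185110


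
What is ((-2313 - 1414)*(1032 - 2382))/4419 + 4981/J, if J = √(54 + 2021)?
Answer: 559050/491 + 4981*√83/415 ≈ 1247.9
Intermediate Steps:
J = 5*√83 (J = √2075 = 5*√83 ≈ 45.552)
((-2313 - 1414)*(1032 - 2382))/4419 + 4981/J = ((-2313 - 1414)*(1032 - 2382))/4419 + 4981/((5*√83)) = -3727*(-1350)*(1/4419) + 4981*(√83/415) = 5031450*(1/4419) + 4981*√83/415 = 559050/491 + 4981*√83/415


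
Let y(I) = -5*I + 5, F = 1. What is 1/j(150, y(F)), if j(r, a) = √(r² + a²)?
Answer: 1/150 ≈ 0.0066667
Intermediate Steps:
y(I) = 5 - 5*I
j(r, a) = √(a² + r²)
1/j(150, y(F)) = 1/(√((5 - 5*1)² + 150²)) = 1/(√((5 - 5)² + 22500)) = 1/(√(0² + 22500)) = 1/(√(0 + 22500)) = 1/(√22500) = 1/150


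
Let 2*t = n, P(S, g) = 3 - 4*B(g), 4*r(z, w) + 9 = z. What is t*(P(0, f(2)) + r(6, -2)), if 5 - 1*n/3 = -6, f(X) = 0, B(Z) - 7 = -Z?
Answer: -3399/8 ≈ -424.88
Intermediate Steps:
B(Z) = 7 - Z
r(z, w) = -9/4 + z/4
n = 33 (n = 15 - 3*(-6) = 15 + 18 = 33)
P(S, g) = -25 + 4*g (P(S, g) = 3 - 4*(7 - g) = 3 + (-28 + 4*g) = -25 + 4*g)
t = 33/2 (t = (½)*33 = 33/2 ≈ 16.500)
t*(P(0, f(2)) + r(6, -2)) = 33*((-25 + 4*0) + (-9/4 + (¼)*6))/2 = 33*((-25 + 0) + (-9/4 + 3/2))/2 = 33*(-25 - ¾)/2 = (33/2)*(-103/4) = -3399/8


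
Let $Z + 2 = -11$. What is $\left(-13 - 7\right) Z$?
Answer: $260$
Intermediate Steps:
$Z = -13$ ($Z = -2 - 11 = -13$)
$\left(-13 - 7\right) Z = \left(-13 - 7\right) \left(-13\right) = \left(-20\right) \left(-13\right) = 260$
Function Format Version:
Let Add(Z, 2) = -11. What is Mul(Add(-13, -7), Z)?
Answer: 260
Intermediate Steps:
Z = -13 (Z = Add(-2, -11) = -13)
Mul(Add(-13, -7), Z) = Mul(Add(-13, -7), -13) = Mul(-20, -13) = 260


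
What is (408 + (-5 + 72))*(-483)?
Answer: -229425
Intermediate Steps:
(408 + (-5 + 72))*(-483) = (408 + 67)*(-483) = 475*(-483) = -229425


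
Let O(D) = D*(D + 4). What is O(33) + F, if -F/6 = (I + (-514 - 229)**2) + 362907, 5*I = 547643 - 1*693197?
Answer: -26569251/5 ≈ -5.3138e+6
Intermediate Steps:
O(D) = D*(4 + D)
I = -145554/5 (I = (547643 - 1*693197)/5 = (547643 - 693197)/5 = (1/5)*(-145554) = -145554/5 ≈ -29111.)
F = -26575356/5 (F = -6*((-145554/5 + (-514 - 229)**2) + 362907) = -6*((-145554/5 + (-743)**2) + 362907) = -6*((-145554/5 + 552049) + 362907) = -6*(2614691/5 + 362907) = -6*4429226/5 = -26575356/5 ≈ -5.3151e+6)
O(33) + F = 33*(4 + 33) - 26575356/5 = 33*37 - 26575356/5 = 1221 - 26575356/5 = -26569251/5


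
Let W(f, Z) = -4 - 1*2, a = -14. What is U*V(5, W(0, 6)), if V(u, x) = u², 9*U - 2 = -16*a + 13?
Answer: 5975/9 ≈ 663.89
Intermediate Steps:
W(f, Z) = -6 (W(f, Z) = -4 - 2 = -6)
U = 239/9 (U = 2/9 + (-16*(-14) + 13)/9 = 2/9 + (224 + 13)/9 = 2/9 + (⅑)*237 = 2/9 + 79/3 = 239/9 ≈ 26.556)
U*V(5, W(0, 6)) = (239/9)*5² = (239/9)*25 = 5975/9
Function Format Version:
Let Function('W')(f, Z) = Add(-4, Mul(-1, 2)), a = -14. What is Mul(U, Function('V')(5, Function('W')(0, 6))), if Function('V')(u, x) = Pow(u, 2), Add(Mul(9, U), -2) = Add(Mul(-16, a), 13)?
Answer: Rational(5975, 9) ≈ 663.89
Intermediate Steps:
Function('W')(f, Z) = -6 (Function('W')(f, Z) = Add(-4, -2) = -6)
U = Rational(239, 9) (U = Add(Rational(2, 9), Mul(Rational(1, 9), Add(Mul(-16, -14), 13))) = Add(Rational(2, 9), Mul(Rational(1, 9), Add(224, 13))) = Add(Rational(2, 9), Mul(Rational(1, 9), 237)) = Add(Rational(2, 9), Rational(79, 3)) = Rational(239, 9) ≈ 26.556)
Mul(U, Function('V')(5, Function('W')(0, 6))) = Mul(Rational(239, 9), Pow(5, 2)) = Mul(Rational(239, 9), 25) = Rational(5975, 9)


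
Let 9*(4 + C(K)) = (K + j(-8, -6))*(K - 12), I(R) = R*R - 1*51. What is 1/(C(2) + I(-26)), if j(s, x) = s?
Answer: 3/1883 ≈ 0.0015932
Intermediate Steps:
I(R) = -51 + R² (I(R) = R² - 51 = -51 + R²)
C(K) = -4 + (-12 + K)*(-8 + K)/9 (C(K) = -4 + ((K - 8)*(K - 12))/9 = -4 + ((-8 + K)*(-12 + K))/9 = -4 + ((-12 + K)*(-8 + K))/9 = -4 + (-12 + K)*(-8 + K)/9)
1/(C(2) + I(-26)) = 1/((20/3 - 20/9*2 + (⅑)*2²) + (-51 + (-26)²)) = 1/((20/3 - 40/9 + (⅑)*4) + (-51 + 676)) = 1/((20/3 - 40/9 + 4/9) + 625) = 1/(8/3 + 625) = 1/(1883/3) = 3/1883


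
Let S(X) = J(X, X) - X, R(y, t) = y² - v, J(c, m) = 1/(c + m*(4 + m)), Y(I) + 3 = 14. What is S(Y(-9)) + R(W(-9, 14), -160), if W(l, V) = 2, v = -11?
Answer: 705/176 ≈ 4.0057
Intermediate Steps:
Y(I) = 11 (Y(I) = -3 + 14 = 11)
R(y, t) = 11 + y² (R(y, t) = y² - 1*(-11) = y² + 11 = 11 + y²)
S(X) = 1/(X² + 5*X) - X (S(X) = 1/(X + X² + 4*X) - X = 1/(X² + 5*X) - X)
S(Y(-9)) + R(W(-9, 14), -160) = (1 - 1*11²*(5 + 11))/(11*(5 + 11)) + (11 + 2²) = (1/11)*(1 - 1*121*16)/16 + (11 + 4) = (1/11)*(1/16)*(1 - 1936) + 15 = (1/11)*(1/16)*(-1935) + 15 = -1935/176 + 15 = 705/176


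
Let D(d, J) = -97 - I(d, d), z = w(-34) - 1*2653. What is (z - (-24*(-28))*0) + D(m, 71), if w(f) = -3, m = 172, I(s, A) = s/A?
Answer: -2754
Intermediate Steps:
z = -2656 (z = -3 - 1*2653 = -3 - 2653 = -2656)
D(d, J) = -98 (D(d, J) = -97 - d/d = -97 - 1*1 = -97 - 1 = -98)
(z - (-24*(-28))*0) + D(m, 71) = (-2656 - (-24*(-28))*0) - 98 = (-2656 - 672*0) - 98 = (-2656 - 1*0) - 98 = (-2656 + 0) - 98 = -2656 - 98 = -2754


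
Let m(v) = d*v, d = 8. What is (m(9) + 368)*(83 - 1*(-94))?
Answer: 77880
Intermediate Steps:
m(v) = 8*v
(m(9) + 368)*(83 - 1*(-94)) = (8*9 + 368)*(83 - 1*(-94)) = (72 + 368)*(83 + 94) = 440*177 = 77880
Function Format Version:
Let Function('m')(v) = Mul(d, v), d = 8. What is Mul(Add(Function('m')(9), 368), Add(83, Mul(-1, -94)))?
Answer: 77880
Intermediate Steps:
Function('m')(v) = Mul(8, v)
Mul(Add(Function('m')(9), 368), Add(83, Mul(-1, -94))) = Mul(Add(Mul(8, 9), 368), Add(83, Mul(-1, -94))) = Mul(Add(72, 368), Add(83, 94)) = Mul(440, 177) = 77880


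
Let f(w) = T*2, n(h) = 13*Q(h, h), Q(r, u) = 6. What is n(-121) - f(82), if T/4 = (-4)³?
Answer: 590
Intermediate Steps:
T = -256 (T = 4*(-4)³ = 4*(-64) = -256)
n(h) = 78 (n(h) = 13*6 = 78)
f(w) = -512 (f(w) = -256*2 = -512)
n(-121) - f(82) = 78 - 1*(-512) = 78 + 512 = 590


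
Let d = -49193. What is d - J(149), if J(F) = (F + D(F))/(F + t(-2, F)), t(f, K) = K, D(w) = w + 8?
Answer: -7329910/149 ≈ -49194.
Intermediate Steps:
D(w) = 8 + w
J(F) = (8 + 2*F)/(2*F) (J(F) = (F + (8 + F))/(F + F) = (8 + 2*F)/((2*F)) = (8 + 2*F)*(1/(2*F)) = (8 + 2*F)/(2*F))
d - J(149) = -49193 - (4 + 149)/149 = -49193 - 153/149 = -7329910/149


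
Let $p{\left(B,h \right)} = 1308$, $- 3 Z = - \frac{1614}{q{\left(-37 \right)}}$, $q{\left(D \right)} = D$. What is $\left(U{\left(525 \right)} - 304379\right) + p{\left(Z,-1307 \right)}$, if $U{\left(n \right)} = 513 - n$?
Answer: $-303083$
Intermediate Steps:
$Z = - \frac{538}{37}$ ($Z = - \frac{\left(-1614\right) \frac{1}{-37}}{3} = - \frac{\left(-1614\right) \left(- \frac{1}{37}\right)}{3} = \left(- \frac{1}{3}\right) \frac{1614}{37} = - \frac{538}{37} \approx -14.541$)
$\left(U{\left(525 \right)} - 304379\right) + p{\left(Z,-1307 \right)} = \left(\left(513 - 525\right) - 304379\right) + 1308 = \left(-12 - 304379\right) + 1308 = -304391 + 1308 = -303083$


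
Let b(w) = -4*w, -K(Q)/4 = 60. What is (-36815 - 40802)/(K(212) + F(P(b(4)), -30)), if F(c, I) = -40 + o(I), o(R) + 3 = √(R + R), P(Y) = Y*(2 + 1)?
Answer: 21965611/80149 + 155234*I*√15/80149 ≈ 274.06 + 7.5013*I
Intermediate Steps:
K(Q) = -240 (K(Q) = -4*60 = -240)
P(Y) = 3*Y (P(Y) = Y*3 = 3*Y)
o(R) = -3 + √2*√R (o(R) = -3 + √(R + R) = -3 + √(2*R) = -3 + √2*√R)
F(c, I) = -43 + √2*√I (F(c, I) = -40 + (-3 + √2*√I) = -43 + √2*√I)
(-36815 - 40802)/(K(212) + F(P(b(4)), -30)) = (-36815 - 40802)/(-240 + (-43 + √2*√(-30))) = -77617/(-240 + (-43 + √2*(I*√30))) = -77617/(-240 + (-43 + 2*I*√15)) = -77617/(-283 + 2*I*√15)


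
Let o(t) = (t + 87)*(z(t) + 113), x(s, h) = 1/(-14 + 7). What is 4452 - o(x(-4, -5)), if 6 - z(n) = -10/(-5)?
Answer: -39972/7 ≈ -5710.3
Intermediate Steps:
z(n) = 4 (z(n) = 6 - (-10)/(-5) = 6 - (-10)*(-1)/5 = 6 - 1*2 = 6 - 2 = 4)
x(s, h) = -⅐ (x(s, h) = 1/(-7) = -⅐)
o(t) = 10179 + 117*t (o(t) = (t + 87)*(4 + 113) = (87 + t)*117 = 10179 + 117*t)
4452 - o(x(-4, -5)) = 4452 - (10179 + 117*(-⅐)) = 4452 - (10179 - 117/7) = 4452 - 1*71136/7 = 4452 - 71136/7 = -39972/7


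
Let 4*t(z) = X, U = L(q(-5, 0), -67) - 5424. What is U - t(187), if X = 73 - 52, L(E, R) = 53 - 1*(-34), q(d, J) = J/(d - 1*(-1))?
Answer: -21369/4 ≈ -5342.3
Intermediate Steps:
q(d, J) = J/(1 + d) (q(d, J) = J/(d + 1) = J/(1 + d))
L(E, R) = 87 (L(E, R) = 53 + 34 = 87)
U = -5337 (U = 87 - 5424 = -5337)
X = 21
t(z) = 21/4 (t(z) = (¼)*21 = 21/4)
U - t(187) = -5337 - 1*21/4 = -5337 - 21/4 = -21369/4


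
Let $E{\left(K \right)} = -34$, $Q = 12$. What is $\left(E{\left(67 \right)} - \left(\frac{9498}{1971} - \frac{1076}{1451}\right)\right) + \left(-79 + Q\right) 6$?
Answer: $- \frac{419528786}{953307} \approx -440.08$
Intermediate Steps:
$\left(E{\left(67 \right)} - \left(\frac{9498}{1971} - \frac{1076}{1451}\right)\right) + \left(-79 + Q\right) 6 = \left(-34 - \left(\frac{9498}{1971} - \frac{1076}{1451}\right)\right) + \left(-79 + 12\right) 6 = \left(-34 - \left(9498 \cdot \frac{1}{1971} - \frac{1076}{1451}\right)\right) - 402 = \left(-34 - \left(\frac{3166}{657} - \frac{1076}{1451}\right)\right) - 402 = \left(-34 - \frac{3886934}{953307}\right) - 402 = - \frac{36299372}{953307} - 402 = - \frac{419528786}{953307}$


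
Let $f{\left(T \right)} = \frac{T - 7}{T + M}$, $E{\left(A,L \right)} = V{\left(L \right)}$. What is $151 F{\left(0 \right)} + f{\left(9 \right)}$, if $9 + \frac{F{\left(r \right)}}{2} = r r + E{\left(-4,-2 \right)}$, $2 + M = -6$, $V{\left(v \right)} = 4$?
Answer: $-1508$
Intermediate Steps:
$M = -8$ ($M = -2 - 6 = -8$)
$E{\left(A,L \right)} = 4$
$f{\left(T \right)} = \frac{-7 + T}{-8 + T}$ ($f{\left(T \right)} = \frac{T - 7}{T - 8} = \frac{-7 + T}{-8 + T}$)
$F{\left(r \right)} = -10 + 2 r^{2}$ ($F{\left(r \right)} = -18 + 2 \left(r r + 4\right) = -18 + 2 \left(r^{2} + 4\right) = -18 + 2 \left(4 + r^{2}\right) = -18 + \left(8 + 2 r^{2}\right) = -10 + 2 r^{2}$)
$151 F{\left(0 \right)} + f{\left(9 \right)} = 151 \left(-10 + 2 \cdot 0^{2}\right) + \frac{-7 + 9}{-8 + 9} = 151 \left(-10 + 2 \cdot 0\right) + 1^{-1} \cdot 2 = 151 \left(-10 + 0\right) + 1 \cdot 2 = 151 \left(-10\right) + 2 = -1510 + 2 = -1508$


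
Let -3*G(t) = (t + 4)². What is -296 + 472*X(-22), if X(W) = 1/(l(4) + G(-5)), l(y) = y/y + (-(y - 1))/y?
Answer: -5960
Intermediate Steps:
G(t) = -(4 + t)²/3 (G(t) = -(t + 4)²/3 = -(4 + t)²/3)
l(y) = 1 + (1 - y)/y (l(y) = 1 + (-(-1 + y))/y = 1 + (1 - y)/y)
X(W) = -12 (X(W) = 1/(1/4 - (4 - 5)²/3) = 1/(¼ - ⅓*(-1)²) = 1/(¼ - ⅓*1) = 1/(¼ - ⅓) = 1/(-1/12) = -12)
-296 + 472*X(-22) = -296 + 472*(-12) = -296 - 5664 = -5960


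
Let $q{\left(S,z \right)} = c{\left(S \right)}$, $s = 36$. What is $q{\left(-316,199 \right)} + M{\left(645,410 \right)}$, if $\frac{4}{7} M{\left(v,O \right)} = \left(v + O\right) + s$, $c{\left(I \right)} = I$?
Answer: $\frac{6373}{4} \approx 1593.3$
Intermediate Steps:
$q{\left(S,z \right)} = S$
$M{\left(v,O \right)} = 63 + \frac{7 O}{4} + \frac{7 v}{4}$ ($M{\left(v,O \right)} = \frac{7 \left(\left(v + O\right) + 36\right)}{4} = \frac{7 \left(\left(O + v\right) + 36\right)}{4} = \frac{7 \left(36 + O + v\right)}{4} = 63 + \frac{7 O}{4} + \frac{7 v}{4}$)
$q{\left(-316,199 \right)} + M{\left(645,410 \right)} = -316 + \left(63 + \frac{7}{4} \cdot 410 + \frac{7}{4} \cdot 645\right) = -316 + \left(63 + \frac{1435}{2} + \frac{4515}{4}\right) = -316 + \frac{7637}{4} = \frac{6373}{4}$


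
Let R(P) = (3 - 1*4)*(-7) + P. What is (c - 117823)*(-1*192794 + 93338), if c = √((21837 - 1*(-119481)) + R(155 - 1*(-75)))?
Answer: 11718204288 - 99456*√141555 ≈ 1.1681e+10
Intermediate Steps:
R(P) = 7 + P (R(P) = (3 - 4)*(-7) + P = -1*(-7) + P = 7 + P)
c = √141555 (c = √((21837 - 1*(-119481)) + (7 + (155 - 1*(-75)))) = √((21837 + 119481) + (7 + (155 + 75))) = √(141318 + (7 + 230)) = √(141318 + 237) = √141555 ≈ 376.24)
(c - 117823)*(-1*192794 + 93338) = (√141555 - 117823)*(-1*192794 + 93338) = (-117823 + √141555)*(-192794 + 93338) = (-117823 + √141555)*(-99456) = 11718204288 - 99456*√141555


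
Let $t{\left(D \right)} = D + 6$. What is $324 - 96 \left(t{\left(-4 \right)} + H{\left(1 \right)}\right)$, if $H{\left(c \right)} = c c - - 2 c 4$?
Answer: $-732$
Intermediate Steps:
$t{\left(D \right)} = 6 + D$
$H{\left(c \right)} = c^{2} + 8 c$ ($H{\left(c \right)} = c^{2} - - 8 c = c^{2} + 8 c$)
$324 - 96 \left(t{\left(-4 \right)} + H{\left(1 \right)}\right) = 324 - 96 \left(\left(6 - 4\right) + 1 \left(8 + 1\right)\right) = 324 - 96 \left(2 + 1 \cdot 9\right) = 324 - 96 \left(2 + 9\right) = 324 - 96 \cdot 11 = 324 - 1056 = -732$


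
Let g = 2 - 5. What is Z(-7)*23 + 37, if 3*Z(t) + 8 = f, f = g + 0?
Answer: -142/3 ≈ -47.333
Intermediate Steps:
g = -3
f = -3 (f = -3 + 0 = -3)
Z(t) = -11/3 (Z(t) = -8/3 + (⅓)*(-3) = -8/3 - 1 = -11/3)
Z(-7)*23 + 37 = -11/3*23 + 37 = -253/3 + 37 = -142/3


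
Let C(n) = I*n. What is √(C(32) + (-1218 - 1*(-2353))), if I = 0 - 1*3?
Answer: √1039 ≈ 32.234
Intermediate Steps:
I = -3 (I = 0 - 3 = -3)
C(n) = -3*n
√(C(32) + (-1218 - 1*(-2353))) = √(-3*32 + (-1218 - 1*(-2353))) = √(-96 + (-1218 + 2353)) = √(-96 + 1135) = √1039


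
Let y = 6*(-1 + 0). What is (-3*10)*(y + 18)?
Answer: -360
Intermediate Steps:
y = -6 (y = 6*(-1) = -6)
(-3*10)*(y + 18) = (-3*10)*(-6 + 18) = -30*12 = -360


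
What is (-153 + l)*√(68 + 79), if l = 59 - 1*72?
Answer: -1162*√3 ≈ -2012.6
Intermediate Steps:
l = -13 (l = 59 - 72 = -13)
(-153 + l)*√(68 + 79) = (-153 - 13)*√(68 + 79) = -1162*√3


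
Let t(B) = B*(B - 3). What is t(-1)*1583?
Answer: 6332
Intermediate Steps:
t(B) = B*(-3 + B)
t(-1)*1583 = -(-3 - 1)*1583 = -1*(-4)*1583 = 4*1583 = 6332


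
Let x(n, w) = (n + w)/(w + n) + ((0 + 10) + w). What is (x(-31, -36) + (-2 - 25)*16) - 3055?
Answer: -3512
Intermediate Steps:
x(n, w) = 11 + w (x(n, w) = (n + w)/(n + w) + (10 + w) = 1 + (10 + w) = 11 + w)
(x(-31, -36) + (-2 - 25)*16) - 3055 = ((11 - 36) + (-2 - 25)*16) - 3055 = (-25 - 27*16) - 3055 = (-25 - 432) - 3055 = -457 - 3055 = -3512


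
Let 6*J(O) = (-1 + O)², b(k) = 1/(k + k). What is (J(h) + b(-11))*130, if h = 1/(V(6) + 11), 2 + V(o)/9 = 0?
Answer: 36205/1617 ≈ 22.390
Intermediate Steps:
V(o) = -18 (V(o) = -18 + 9*0 = -18 + 0 = -18)
b(k) = 1/(2*k)
h = -⅐ (h = 1/(-18 + 11) = 1/(-7) = -⅐ ≈ -0.14286)
J(O) = (-1 + O)²/6
(J(h) + b(-11))*130 = ((-1 - ⅐)²/6 + (½)/(-11))*130 = ((-8/7)²/6 + (½)*(-1/11))*130 = ((⅙)*(64/49) - 1/22)*130 = (32/147 - 1/22)*130 = (557/3234)*130 = 36205/1617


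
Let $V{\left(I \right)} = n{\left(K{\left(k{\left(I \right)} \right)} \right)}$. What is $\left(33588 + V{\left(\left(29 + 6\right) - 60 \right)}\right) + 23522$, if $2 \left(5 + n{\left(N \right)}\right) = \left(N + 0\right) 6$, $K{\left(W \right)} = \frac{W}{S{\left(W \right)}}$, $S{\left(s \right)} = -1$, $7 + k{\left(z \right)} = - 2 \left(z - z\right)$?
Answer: $57126$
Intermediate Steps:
$k{\left(z \right)} = -7$ ($k{\left(z \right)} = -7 - 2 \left(z - z\right) = -7 - 0 = -7 + 0 = -7$)
$K{\left(W \right)} = - W$ ($K{\left(W \right)} = \frac{W}{-1} = W \left(-1\right) = - W$)
$n{\left(N \right)} = -5 + 3 N$ ($n{\left(N \right)} = -5 + \frac{\left(N + 0\right) 6}{2} = -5 + \frac{N 6}{2} = -5 + \frac{6 N}{2} = -5 + 3 N$)
$V{\left(I \right)} = 16$ ($V{\left(I \right)} = -5 + 3 \left(\left(-1\right) \left(-7\right)\right) = -5 + 3 \cdot 7 = -5 + 21 = 16$)
$\left(33588 + V{\left(\left(29 + 6\right) - 60 \right)}\right) + 23522 = \left(33588 + 16\right) + 23522 = 33604 + 23522 = 57126$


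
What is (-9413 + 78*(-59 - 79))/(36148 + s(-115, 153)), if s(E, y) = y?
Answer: -20177/36301 ≈ -0.55583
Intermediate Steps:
(-9413 + 78*(-59 - 79))/(36148 + s(-115, 153)) = (-9413 + 78*(-59 - 79))/(36148 + 153) = (-9413 + 78*(-138))/36301 = (-9413 - 10764)*(1/36301) = -20177*1/36301 = -20177/36301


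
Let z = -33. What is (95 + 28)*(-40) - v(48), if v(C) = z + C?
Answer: -4935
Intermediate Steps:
v(C) = -33 + C
(95 + 28)*(-40) - v(48) = (95 + 28)*(-40) - (-33 + 48) = 123*(-40) - 1*15 = -4920 - 15 = -4935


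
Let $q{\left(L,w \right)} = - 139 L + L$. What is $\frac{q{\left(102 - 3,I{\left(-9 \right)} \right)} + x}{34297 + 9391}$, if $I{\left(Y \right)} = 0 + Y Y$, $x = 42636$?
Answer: $\frac{14487}{21844} \approx 0.6632$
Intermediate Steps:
$I{\left(Y \right)} = Y^{2}$ ($I{\left(Y \right)} = 0 + Y^{2} = Y^{2}$)
$q{\left(L,w \right)} = - 138 L$
$\frac{q{\left(102 - 3,I{\left(-9 \right)} \right)} + x}{34297 + 9391} = \frac{- 138 \left(102 - 3\right) + 42636}{34297 + 9391} = \frac{- 138 \left(102 - 3\right) + 42636}{43688} = \left(\left(-138\right) 99 + 42636\right) \frac{1}{43688} = \left(-13662 + 42636\right) \frac{1}{43688} = 28974 \cdot \frac{1}{43688} = \frac{14487}{21844}$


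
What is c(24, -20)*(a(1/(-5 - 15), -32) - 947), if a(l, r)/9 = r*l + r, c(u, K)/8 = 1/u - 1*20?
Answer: 2923337/15 ≈ 1.9489e+5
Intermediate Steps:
c(u, K) = -160 + 8/u (c(u, K) = 8*(1/u - 1*20) = 8*(1/u - 20) = 8*(-20 + 1/u) = -160 + 8/u)
a(l, r) = 9*r + 9*l*r (a(l, r) = 9*(r*l + r) = 9*(l*r + r) = 9*(r + l*r) = 9*r + 9*l*r)
c(24, -20)*(a(1/(-5 - 15), -32) - 947) = (-160 + 8/24)*(9*(-32)*(1 + 1/(-5 - 15)) - 947) = (-160 + 8*(1/24))*(9*(-32)*(1 + 1/(-20)) - 947) = (-160 + ⅓)*(9*(-32)*(1 - 1/20) - 947) = -479*(9*(-32)*(19/20) - 947)/3 = -479*(-1368/5 - 947)/3 = -479/3*(-6103/5) = 2923337/15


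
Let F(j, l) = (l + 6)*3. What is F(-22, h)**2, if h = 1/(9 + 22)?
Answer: 314721/961 ≈ 327.49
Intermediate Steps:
h = 1/31 ≈ 0.032258
F(j, l) = 18 + 3*l (F(j, l) = (6 + l)*3 = 18 + 3*l)
F(-22, h)**2 = (18 + 3*(1/31))**2 = (18 + 3/31)**2 = (561/31)**2 = 314721/961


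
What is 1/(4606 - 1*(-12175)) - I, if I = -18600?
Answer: 312126601/16781 ≈ 18600.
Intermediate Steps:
1/(4606 - 1*(-12175)) - I = 1/(4606 - 1*(-12175)) - 1*(-18600) = 1/(4606 + 12175) + 18600 = 1/16781 + 18600 = 312126601/16781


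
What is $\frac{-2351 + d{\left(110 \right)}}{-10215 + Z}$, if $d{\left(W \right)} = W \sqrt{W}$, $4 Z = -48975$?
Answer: $\frac{9404}{89835} - \frac{88 \sqrt{110}}{17967} \approx 0.053312$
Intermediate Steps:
$Z = - \frac{48975}{4}$ ($Z = \frac{1}{4} \left(-48975\right) = - \frac{48975}{4} \approx -12244.0$)
$d{\left(W \right)} = W^{\frac{3}{2}}$
$\frac{-2351 + d{\left(110 \right)}}{-10215 + Z} = \frac{-2351 + 110^{\frac{3}{2}}}{-10215 - \frac{48975}{4}} = \frac{-2351 + 110 \sqrt{110}}{- \frac{89835}{4}} = \left(-2351 + 110 \sqrt{110}\right) \left(- \frac{4}{89835}\right) = \frac{9404}{89835} - \frac{88 \sqrt{110}}{17967}$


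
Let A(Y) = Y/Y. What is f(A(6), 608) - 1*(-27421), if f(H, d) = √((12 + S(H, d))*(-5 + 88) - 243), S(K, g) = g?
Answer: 27421 + √51217 ≈ 27647.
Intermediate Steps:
A(Y) = 1
f(H, d) = √(753 + 83*d) (f(H, d) = √((12 + d)*(-5 + 88) - 243) = √((12 + d)*83 - 243) = √((996 + 83*d) - 243) = √(753 + 83*d))
f(A(6), 608) - 1*(-27421) = √(753 + 83*608) - 1*(-27421) = √(753 + 50464) + 27421 = √51217 + 27421 = 27421 + √51217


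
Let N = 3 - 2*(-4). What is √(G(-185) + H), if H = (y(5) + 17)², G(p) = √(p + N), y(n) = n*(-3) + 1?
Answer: √(9 + I*√174) ≈ 3.5333 + 1.8666*I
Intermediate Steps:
N = 11 (N = 3 + 8 = 11)
y(n) = 1 - 3*n (y(n) = -3*n + 1 = 1 - 3*n)
G(p) = √(11 + p) (G(p) = √(p + 11) = √(11 + p))
H = 9 (H = ((1 - 3*5) + 17)² = ((1 - 15) + 17)² = (-14 + 17)² = 3² = 9)
√(G(-185) + H) = √(√(11 - 185) + 9) = √(√(-174) + 9) = √(I*√174 + 9) = √(9 + I*√174)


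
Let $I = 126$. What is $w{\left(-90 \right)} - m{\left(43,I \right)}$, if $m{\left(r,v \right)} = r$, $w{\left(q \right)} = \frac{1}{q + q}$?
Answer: $- \frac{7741}{180} \approx -43.006$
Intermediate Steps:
$w{\left(q \right)} = \frac{1}{2 q}$
$w{\left(-90 \right)} - m{\left(43,I \right)} = \frac{1}{2 \left(-90\right)} - 43 = \frac{1}{2} \left(- \frac{1}{90}\right) - 43 = - \frac{1}{180} - 43 = - \frac{7741}{180}$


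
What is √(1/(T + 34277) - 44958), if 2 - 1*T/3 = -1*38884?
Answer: I*√1024205022256615/150935 ≈ 212.03*I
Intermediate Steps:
T = 116658 (T = 6 - (-3)*38884 = 6 - 3*(-38884) = 6 + 116652 = 116658)
√(1/(T + 34277) - 44958) = √(1/(116658 + 34277) - 44958) = √(1/150935 - 44958) = √(-6785735729/150935) = I*√1024205022256615/150935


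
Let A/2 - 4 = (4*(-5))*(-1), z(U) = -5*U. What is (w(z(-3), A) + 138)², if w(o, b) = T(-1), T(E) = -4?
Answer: 17956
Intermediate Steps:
A = 48 (A = 8 + 2*((4*(-5))*(-1)) = 8 + 2*(-20*(-1)) = 8 + 2*20 = 8 + 40 = 48)
w(o, b) = -4
(w(z(-3), A) + 138)² = (-4 + 138)² = 134² = 17956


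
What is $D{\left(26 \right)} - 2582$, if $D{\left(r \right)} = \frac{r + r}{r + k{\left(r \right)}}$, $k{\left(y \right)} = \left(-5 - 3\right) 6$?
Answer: $- \frac{28428}{11} \approx -2584.4$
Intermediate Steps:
$k{\left(y \right)} = -48$ ($k{\left(y \right)} = \left(-8\right) 6 = -48$)
$D{\left(r \right)} = \frac{2 r}{-48 + r}$ ($D{\left(r \right)} = \frac{r + r}{r - 48} = \frac{2 r}{-48 + r}$)
$D{\left(26 \right)} - 2582 = 2 \cdot 26 \frac{1}{-48 + 26} - 2582 = 2 \cdot 26 \frac{1}{-22} - 2582 = 2 \cdot 26 \left(- \frac{1}{22}\right) - 2582 = - \frac{26}{11} - 2582 = - \frac{28428}{11}$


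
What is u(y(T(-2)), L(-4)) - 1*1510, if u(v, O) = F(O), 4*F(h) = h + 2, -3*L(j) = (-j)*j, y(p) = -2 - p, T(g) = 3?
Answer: -9049/6 ≈ -1508.2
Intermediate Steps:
L(j) = j²/3 (L(j) = -(-j)*j/3 = -(-1)*j²/3 = j²/3)
F(h) = ½ + h/4 (F(h) = (h + 2)/4 = (2 + h)/4 = ½ + h/4)
u(v, O) = ½ + O/4
u(y(T(-2)), L(-4)) - 1*1510 = (½ + ((⅓)*(-4)²)/4) - 1*1510 = (½ + ((⅓)*16)/4) - 1510 = (½ + (¼)*(16/3)) - 1510 = (½ + 4/3) - 1510 = 11/6 - 1510 = -9049/6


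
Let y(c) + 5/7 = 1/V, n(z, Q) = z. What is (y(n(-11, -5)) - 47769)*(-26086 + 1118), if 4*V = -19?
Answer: 158631691200/133 ≈ 1.1927e+9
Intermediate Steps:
V = -19/4 (V = (¼)*(-19) = -19/4 ≈ -4.7500)
y(c) = -123/133 (y(c) = -5/7 + 1/(-19/4) = -5/7 - 4/19 = -123/133)
(y(n(-11, -5)) - 47769)*(-26086 + 1118) = (-123/133 - 47769)*(-26086 + 1118) = -6353400/133*(-24968) = 158631691200/133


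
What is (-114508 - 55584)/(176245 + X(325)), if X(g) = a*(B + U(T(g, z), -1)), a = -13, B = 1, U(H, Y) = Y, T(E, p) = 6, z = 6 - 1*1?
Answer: -170092/176245 ≈ -0.96509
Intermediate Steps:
z = 5 (z = 6 - 1 = 5)
X(g) = 0 (X(g) = -13*(1 - 1) = -13*0 = 0)
(-114508 - 55584)/(176245 + X(325)) = (-114508 - 55584)/(176245 + 0) = -170092/176245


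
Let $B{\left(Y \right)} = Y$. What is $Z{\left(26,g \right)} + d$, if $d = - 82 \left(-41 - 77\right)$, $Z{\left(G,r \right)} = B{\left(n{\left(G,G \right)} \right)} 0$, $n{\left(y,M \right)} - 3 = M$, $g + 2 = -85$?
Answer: $9676$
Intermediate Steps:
$g = -87$ ($g = -2 - 85 = -87$)
$n{\left(y,M \right)} = 3 + M$
$Z{\left(G,r \right)} = 0$ ($Z{\left(G,r \right)} = \left(3 + G\right) 0 = 0$)
$d = 9676$ ($d = \left(-82\right) \left(-118\right) = 9676$)
$Z{\left(26,g \right)} + d = 0 + 9676 = 9676$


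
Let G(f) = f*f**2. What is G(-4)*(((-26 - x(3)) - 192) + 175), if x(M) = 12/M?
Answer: 3008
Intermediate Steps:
G(f) = f**3
G(-4)*(((-26 - x(3)) - 192) + 175) = (-4)**3*(((-26 - 12/3) - 192) + 175) = -64*(((-26 - 12/3) - 192) + 175) = -64*(((-26 - 1*4) - 192) + 175) = -64*(((-26 - 4) - 192) + 175) = -64*((-30 - 192) + 175) = -64*(-222 + 175) = -64*(-47) = 3008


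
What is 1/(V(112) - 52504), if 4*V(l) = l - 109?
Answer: -4/210013 ≈ -1.9046e-5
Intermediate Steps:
V(l) = -109/4 + l/4 (V(l) = (l - 109)/4 = (-109 + l)/4 = -109/4 + l/4)
1/(V(112) - 52504) = 1/((-109/4 + (1/4)*112) - 52504) = 1/((-109/4 + 28) - 52504) = 1/(3/4 - 52504) = 1/(-210013/4) = -4/210013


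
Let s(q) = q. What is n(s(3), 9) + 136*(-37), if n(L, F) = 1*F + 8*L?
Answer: -4999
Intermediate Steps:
n(L, F) = F + 8*L
n(s(3), 9) + 136*(-37) = (9 + 8*3) + 136*(-37) = (9 + 24) - 5032 = 33 - 5032 = -4999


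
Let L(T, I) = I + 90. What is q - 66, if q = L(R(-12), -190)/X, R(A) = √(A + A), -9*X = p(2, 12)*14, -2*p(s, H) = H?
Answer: -537/7 ≈ -76.714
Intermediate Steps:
p(s, H) = -H/2
X = 28/3 (X = -(-½*12)*14/9 = -(-2)*14/3 = -⅑*(-84) = 28/3 ≈ 9.3333)
R(A) = √2*√A (R(A) = √(2*A) = √2*√A)
L(T, I) = 90 + I
q = -75/7 (q = (90 - 190)/(28/3) = -100*3/28 = -75/7 ≈ -10.714)
q - 66 = -75/7 - 66 = -537/7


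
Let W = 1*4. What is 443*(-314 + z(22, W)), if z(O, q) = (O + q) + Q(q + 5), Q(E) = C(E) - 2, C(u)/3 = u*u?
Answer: -20821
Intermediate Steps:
W = 4
C(u) = 3*u² (C(u) = 3*(u*u) = 3*u²)
Q(E) = -2 + 3*E² (Q(E) = 3*E² - 2 = -2 + 3*E²)
z(O, q) = -2 + O + q + 3*(5 + q)² (z(O, q) = (O + q) + (-2 + 3*(q + 5)²) = (O + q) + (-2 + 3*(5 + q)²) = -2 + O + q + 3*(5 + q)²)
443*(-314 + z(22, W)) = 443*(-314 + (-2 + 22 + 4 + 3*(5 + 4)²)) = 443*(-314 + (-2 + 22 + 4 + 3*9²)) = 443*(-314 + (-2 + 22 + 4 + 3*81)) = 443*(-314 + (-2 + 22 + 4 + 243)) = 443*(-314 + 267) = 443*(-47) = -20821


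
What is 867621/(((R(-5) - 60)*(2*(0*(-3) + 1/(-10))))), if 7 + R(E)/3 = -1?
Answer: 1446035/28 ≈ 51644.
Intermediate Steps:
R(E) = -24 (R(E) = -21 + 3*(-1) = -21 - 3 = -24)
867621/(((R(-5) - 60)*(2*(0*(-3) + 1/(-10))))) = 867621/(((-24 - 60)*(2*(0*(-3) + 1/(-10))))) = 867621/((-168*(0 - 1/10))) = 867621/((-168*(-1)/10)) = 867621/((-84*(-1/5))) = 867621/(84/5) = 867621*(5/84) = 1446035/28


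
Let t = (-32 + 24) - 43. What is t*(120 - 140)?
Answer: 1020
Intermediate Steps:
t = -51 (t = -8 - 43 = -51)
t*(120 - 140) = -51*(120 - 140) = -51*(-20) = 1020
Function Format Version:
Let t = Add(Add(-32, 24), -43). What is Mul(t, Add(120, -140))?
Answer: 1020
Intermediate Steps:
t = -51 (t = Add(-8, -43) = -51)
Mul(t, Add(120, -140)) = Mul(-51, Add(120, -140)) = Mul(-51, -20) = 1020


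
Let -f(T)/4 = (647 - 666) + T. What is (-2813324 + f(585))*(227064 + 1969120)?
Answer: -6183549316192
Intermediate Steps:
f(T) = 76 - 4*T (f(T) = -4*((647 - 666) + T) = -4*(-19 + T) = 76 - 4*T)
(-2813324 + f(585))*(227064 + 1969120) = (-2813324 + (76 - 4*585))*(227064 + 1969120) = (-2813324 + (76 - 2340))*2196184 = (-2813324 - 2264)*2196184 = -2815588*2196184 = -6183549316192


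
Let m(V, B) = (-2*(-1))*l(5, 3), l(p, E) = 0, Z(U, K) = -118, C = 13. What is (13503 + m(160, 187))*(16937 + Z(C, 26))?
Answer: 227106957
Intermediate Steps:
m(V, B) = 0 (m(V, B) = -2*(-1)*0 = 2*0 = 0)
(13503 + m(160, 187))*(16937 + Z(C, 26)) = (13503 + 0)*(16937 - 118) = 13503*16819 = 227106957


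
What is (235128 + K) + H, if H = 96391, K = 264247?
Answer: 595766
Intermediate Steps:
(235128 + K) + H = (235128 + 264247) + 96391 = 499375 + 96391 = 595766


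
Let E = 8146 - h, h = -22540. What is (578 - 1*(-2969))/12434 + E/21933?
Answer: 459346075/272714922 ≈ 1.6843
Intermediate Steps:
E = 30686 (E = 8146 - 1*(-22540) = 8146 + 22540 = 30686)
(578 - 1*(-2969))/12434 + E/21933 = (578 - 1*(-2969))/12434 + 30686/21933 = (578 + 2969)*(1/12434) + 30686*(1/21933) = 3547*(1/12434) + 30686/21933 = 3547/12434 + 30686/21933 = 459346075/272714922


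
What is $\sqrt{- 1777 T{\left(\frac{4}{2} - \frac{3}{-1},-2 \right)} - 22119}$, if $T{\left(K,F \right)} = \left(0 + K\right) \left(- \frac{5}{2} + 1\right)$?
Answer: $\frac{i \sqrt{35166}}{2} \approx 93.763 i$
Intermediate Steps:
$T{\left(K,F \right)} = - \frac{3 K}{2}$ ($T{\left(K,F \right)} = K \left(\left(-5\right) \frac{1}{2} + 1\right) = K \left(- \frac{5}{2} + 1\right) = K \left(- \frac{3}{2}\right) = - \frac{3 K}{2}$)
$\sqrt{- 1777 T{\left(\frac{4}{2} - \frac{3}{-1},-2 \right)} - 22119} = \sqrt{- 1777 \left(- \frac{3 \left(\frac{4}{2} - \frac{3}{-1}\right)}{2}\right) - 22119} = \sqrt{- 1777 \left(- \frac{3 \left(4 \cdot \frac{1}{2} - -3\right)}{2}\right) - 22119} = \sqrt{- 1777 \left(- \frac{3 \left(2 + 3\right)}{2}\right) - 22119} = \sqrt{- 1777 \left(\left(- \frac{3}{2}\right) 5\right) - 22119} = \sqrt{\left(-1777\right) \left(- \frac{15}{2}\right) - 22119} = \sqrt{\frac{26655}{2} - 22119} = \sqrt{- \frac{17583}{2}} = \frac{i \sqrt{35166}}{2}$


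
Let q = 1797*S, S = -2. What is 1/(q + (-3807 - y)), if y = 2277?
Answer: -1/9678 ≈ -0.00010333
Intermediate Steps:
q = -3594 (q = 1797*(-2) = -3594)
1/(q + (-3807 - y)) = 1/(-3594 + (-3807 - 1*2277)) = 1/(-3594 + (-3807 - 2277)) = 1/(-3594 - 6084) = 1/(-9678) = -1/9678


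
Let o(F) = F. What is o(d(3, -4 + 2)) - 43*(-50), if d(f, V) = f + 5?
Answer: 2158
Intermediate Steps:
d(f, V) = 5 + f
o(d(3, -4 + 2)) - 43*(-50) = (5 + 3) - 43*(-50) = 8 + 2150 = 2158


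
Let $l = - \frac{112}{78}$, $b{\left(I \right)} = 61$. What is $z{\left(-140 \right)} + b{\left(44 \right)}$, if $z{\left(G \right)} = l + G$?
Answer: $- \frac{3137}{39} \approx -80.436$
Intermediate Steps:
$l = - \frac{56}{39}$ ($l = \left(-112\right) \frac{1}{78} = - \frac{56}{39} \approx -1.4359$)
$z{\left(G \right)} = - \frac{56}{39} + G$
$z{\left(-140 \right)} + b{\left(44 \right)} = \left(- \frac{56}{39} - 140\right) + 61 = - \frac{5516}{39} + 61 = - \frac{3137}{39}$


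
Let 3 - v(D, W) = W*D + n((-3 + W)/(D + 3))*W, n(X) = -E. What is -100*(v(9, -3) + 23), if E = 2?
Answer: -4700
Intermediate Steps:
n(X) = -2 (n(X) = -1*2 = -2)
v(D, W) = 3 + 2*W - D*W (v(D, W) = 3 - (W*D - 2*W) = 3 - (D*W - 2*W) = 3 - (-2*W + D*W) = 3 + (2*W - D*W) = 3 + 2*W - D*W)
-100*(v(9, -3) + 23) = -100*((3 + 2*(-3) - 1*9*(-3)) + 23) = -100*((3 - 6 + 27) + 23) = -100*(24 + 23) = -100*47 = -4700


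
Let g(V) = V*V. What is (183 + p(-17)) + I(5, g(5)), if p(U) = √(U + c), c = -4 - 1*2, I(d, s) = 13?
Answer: 196 + I*√23 ≈ 196.0 + 4.7958*I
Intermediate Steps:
g(V) = V²
c = -6 (c = -4 - 2 = -6)
p(U) = √(-6 + U) (p(U) = √(U - 6) = √(-6 + U))
(183 + p(-17)) + I(5, g(5)) = (183 + √(-6 - 17)) + 13 = (183 + √(-23)) + 13 = (183 + I*√23) + 13 = 196 + I*√23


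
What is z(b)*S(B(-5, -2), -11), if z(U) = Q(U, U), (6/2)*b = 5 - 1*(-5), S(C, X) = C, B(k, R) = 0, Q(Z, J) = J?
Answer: 0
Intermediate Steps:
b = 10/3 (b = (5 - 1*(-5))/3 = (5 + 5)/3 = (1/3)*10 = 10/3 ≈ 3.3333)
z(U) = U
z(b)*S(B(-5, -2), -11) = (10/3)*0 = 0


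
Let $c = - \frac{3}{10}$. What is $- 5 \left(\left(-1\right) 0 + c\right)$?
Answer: $\frac{3}{2} \approx 1.5$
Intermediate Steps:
$c = - \frac{3}{10}$ ($c = \left(-3\right) \frac{1}{10} = - \frac{3}{10} \approx -0.3$)
$- 5 \left(\left(-1\right) 0 + c\right) = - 5 \left(\left(-1\right) 0 - \frac{3}{10}\right) = - 5 \left(0 - \frac{3}{10}\right) = \left(-5\right) \left(- \frac{3}{10}\right) = \frac{3}{2}$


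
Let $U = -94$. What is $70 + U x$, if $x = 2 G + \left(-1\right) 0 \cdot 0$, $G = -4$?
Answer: $822$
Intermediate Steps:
$x = -8$ ($x = 2 \left(-4\right) + \left(-1\right) 0 \cdot 0 = -8 + 0 \cdot 0 = -8 + 0 = -8$)
$70 + U x = 70 - -752 = 70 + 752 = 822$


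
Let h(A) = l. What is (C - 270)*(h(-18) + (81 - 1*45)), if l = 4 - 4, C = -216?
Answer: -17496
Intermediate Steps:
l = 0
h(A) = 0
(C - 270)*(h(-18) + (81 - 1*45)) = (-216 - 270)*(0 + (81 - 1*45)) = -486*(0 + (81 - 45)) = -486*(0 + 36) = -486*36 = -17496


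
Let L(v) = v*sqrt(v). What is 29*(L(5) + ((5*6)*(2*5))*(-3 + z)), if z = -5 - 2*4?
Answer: -139200 + 145*sqrt(5) ≈ -1.3888e+5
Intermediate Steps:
z = -13 (z = -5 - 8 = -13)
L(v) = v**(3/2)
29*(L(5) + ((5*6)*(2*5))*(-3 + z)) = 29*(5**(3/2) + ((5*6)*(2*5))*(-3 - 13)) = 29*(5*sqrt(5) + (30*10)*(-16)) = 29*(5*sqrt(5) + 300*(-16)) = 29*(5*sqrt(5) - 4800) = 29*(-4800 + 5*sqrt(5)) = -139200 + 145*sqrt(5)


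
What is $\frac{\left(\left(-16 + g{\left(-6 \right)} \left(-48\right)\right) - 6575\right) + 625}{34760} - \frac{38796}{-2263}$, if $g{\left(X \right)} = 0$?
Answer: $\frac{667523951}{39330940} \approx 16.972$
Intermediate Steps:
$\frac{\left(\left(-16 + g{\left(-6 \right)} \left(-48\right)\right) - 6575\right) + 625}{34760} - \frac{38796}{-2263} = \frac{\left(\left(-16 + 0 \left(-48\right)\right) - 6575\right) + 625}{34760} - \frac{38796}{-2263} = \left(\left(\left(-16 + 0\right) - 6575\right) + 625\right) \frac{1}{34760} - - \frac{38796}{2263} = \left(\left(-16 - 6575\right) + 625\right) \frac{1}{34760} + \frac{38796}{2263} = \left(-6591 + 625\right) \frac{1}{34760} + \frac{38796}{2263} = \left(-5966\right) \frac{1}{34760} + \frac{38796}{2263} = - \frac{2983}{17380} + \frac{38796}{2263} = \frac{667523951}{39330940}$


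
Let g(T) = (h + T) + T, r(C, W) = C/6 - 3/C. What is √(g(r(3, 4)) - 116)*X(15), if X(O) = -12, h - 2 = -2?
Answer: -36*I*√13 ≈ -129.8*I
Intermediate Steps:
h = 0 (h = 2 - 2 = 0)
r(C, W) = -3/C + C/6 (r(C, W) = C*(⅙) - 3/C = C/6 - 3/C = -3/C + C/6)
g(T) = 2*T (g(T) = (0 + T) + T = T + T = 2*T)
√(g(r(3, 4)) - 116)*X(15) = √(2*(-3/3 + (⅙)*3) - 116)*(-12) = √(2*(-3*⅓ + ½) - 116)*(-12) = √(2*(-1 + ½) - 116)*(-12) = √(2*(-½) - 116)*(-12) = √(-1 - 116)*(-12) = √(-117)*(-12) = (3*I*√13)*(-12) = -36*I*√13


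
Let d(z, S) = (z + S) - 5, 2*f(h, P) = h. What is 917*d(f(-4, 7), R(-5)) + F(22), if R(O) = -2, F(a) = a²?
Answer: -7769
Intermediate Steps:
f(h, P) = h/2
d(z, S) = -5 + S + z (d(z, S) = (S + z) - 5 = -5 + S + z)
917*d(f(-4, 7), R(-5)) + F(22) = 917*(-5 - 2 + (½)*(-4)) + 22² = 917*(-5 - 2 - 2) + 484 = 917*(-9) + 484 = -8253 + 484 = -7769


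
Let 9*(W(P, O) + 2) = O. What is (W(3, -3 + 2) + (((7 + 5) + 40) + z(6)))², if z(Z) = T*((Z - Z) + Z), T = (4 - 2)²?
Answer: 442225/81 ≈ 5459.6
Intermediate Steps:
W(P, O) = -2 + O/9
T = 4 (T = 2² = 4)
z(Z) = 4*Z (z(Z) = 4*((Z - Z) + Z) = 4*(0 + Z) = 4*Z)
(W(3, -3 + 2) + (((7 + 5) + 40) + z(6)))² = ((-2 + (-3 + 2)/9) + (((7 + 5) + 40) + 4*6))² = ((-2 + (⅑)*(-1)) + ((12 + 40) + 24))² = ((-2 - ⅑) + (52 + 24))² = (-19/9 + 76)² = (665/9)² = 442225/81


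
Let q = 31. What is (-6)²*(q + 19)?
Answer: 1800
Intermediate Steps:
(-6)²*(q + 19) = (-6)²*(31 + 19) = 36*50 = 1800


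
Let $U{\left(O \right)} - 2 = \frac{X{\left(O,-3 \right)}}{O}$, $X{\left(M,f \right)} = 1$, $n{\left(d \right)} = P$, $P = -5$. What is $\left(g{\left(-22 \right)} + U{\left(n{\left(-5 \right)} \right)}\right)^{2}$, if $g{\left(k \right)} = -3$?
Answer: $\frac{36}{25} \approx 1.44$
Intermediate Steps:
$n{\left(d \right)} = -5$
$U{\left(O \right)} = 2 + \frac{1}{O}$ ($U{\left(O \right)} = 2 + 1 \frac{1}{O} = 2 + \frac{1}{O}$)
$\left(g{\left(-22 \right)} + U{\left(n{\left(-5 \right)} \right)}\right)^{2} = \left(-3 + \left(2 + \frac{1}{-5}\right)\right)^{2} = \left(-3 + \left(2 - \frac{1}{5}\right)\right)^{2} = \left(-3 + \frac{9}{5}\right)^{2} = \left(- \frac{6}{5}\right)^{2} = \frac{36}{25}$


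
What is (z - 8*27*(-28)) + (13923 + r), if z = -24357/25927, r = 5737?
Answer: 666506959/25927 ≈ 25707.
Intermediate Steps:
z = -24357/25927 (z = -24357*1/25927 = -24357/25927 ≈ -0.93945)
(z - 8*27*(-28)) + (13923 + r) = (-24357/25927 - 8*27*(-28)) + (13923 + 5737) = (-24357/25927 - 216*(-28)) + 19660 = (-24357/25927 + 6048) + 19660 = 156782139/25927 + 19660 = 666506959/25927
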